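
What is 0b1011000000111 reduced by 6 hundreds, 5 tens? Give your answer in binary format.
Convert 0b1011000000111 (binary) → 4096 + 1024 + 512 + 4 + 2 + 1 = 5639 (decimal)
Convert 6 hundreds, 5 tens (place-value notation) → 6×100 + 5×10 = 650 (decimal)
Compute 5639 - 650 = 4989
Convert 4989 (decimal) → 4989 = 4096 + 512 + 256 + 64 + 32 + 16 + 8 + 4 + 1 → 0b1001101111101 (binary)
0b1001101111101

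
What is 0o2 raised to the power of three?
Convert 0o2 (octal) → 2 (decimal)
Convert three (English words) → 3 (decimal)
Compute 2 ^ 3 = 8
8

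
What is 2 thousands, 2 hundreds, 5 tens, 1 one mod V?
Convert 2 thousands, 2 hundreds, 5 tens, 1 one (place-value notation) → 2×1000 + 2×100 + 5×10 + 1 = 2251 (decimal)
Convert V (Roman numeral) → 5 (decimal)
Compute 2251 mod 5 = 1
1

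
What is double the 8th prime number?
The 8th prime number = 19
Compute 19 × 2 = 38
38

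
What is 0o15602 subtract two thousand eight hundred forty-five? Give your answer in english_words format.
Convert 0o15602 (octal) → 1×4096 + 5×512 + 6×64 + 2 = 7042 (decimal)
Convert two thousand eight hundred forty-five (English words) → 2×1000 + 8×100 + 45 = 2845 (decimal)
Compute 7042 - 2845 = 4197
Convert 4197 (decimal) → 4197 = 4×1000 + 1×100 + 97 → four thousand one hundred ninety-seven (English words)
four thousand one hundred ninety-seven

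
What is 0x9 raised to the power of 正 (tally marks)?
Convert 0x9 (hexadecimal) → 9 (decimal)
Convert 正 (tally marks) → 5 (decimal)
Compute 9 ^ 5 = 59049
59049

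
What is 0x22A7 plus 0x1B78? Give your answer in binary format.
Convert 0x22A7 (hexadecimal) → 2×4096 + 2×256 + 10×16 + 7 = 8871 (decimal)
Convert 0x1B78 (hexadecimal) → 1×4096 + 11×256 + 7×16 + 8 = 7032 (decimal)
Compute 8871 + 7032 = 15903
Convert 15903 (decimal) → 15903 = 8192 + 4096 + 2048 + 1024 + 512 + 16 + 8 + 4 + 2 + 1 → 0b11111000011111 (binary)
0b11111000011111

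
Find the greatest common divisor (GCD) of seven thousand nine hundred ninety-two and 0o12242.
Convert seven thousand nine hundred ninety-two (English words) → 7×1000 + 9×100 + 92 = 7992 (decimal)
Convert 0o12242 (octal) → 1×4096 + 2×512 + 2×64 + 4×8 + 2 = 5282 (decimal)
Compute gcd(7992, 5282) = 2
2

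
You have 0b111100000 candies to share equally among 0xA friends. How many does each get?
Convert 0b111100000 (binary) → 256 + 128 + 64 + 32 = 480 (decimal)
Convert 0xA (hexadecimal) → 10 (decimal)
Compute 480 ÷ 10 = 48
48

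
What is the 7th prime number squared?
The 7th prime number = 17
Compute 17² = 17 × 17 = 289
289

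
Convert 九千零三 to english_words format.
Convert 九千零三 (Chinese numeral) → 9×1000 + 3 = 9003 (decimal)
Convert 9003 (decimal) → 9003 = 9×1000 + 3 → nine thousand three (English words)
nine thousand three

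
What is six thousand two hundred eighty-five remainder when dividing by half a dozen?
Convert six thousand two hundred eighty-five (English words) → 6×1000 + 2×100 + 85 = 6285 (decimal)
Convert half a dozen (colloquial) → 6 (decimal)
Compute 6285 mod 6 = 3
3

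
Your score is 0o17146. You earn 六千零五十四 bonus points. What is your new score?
Convert 0o17146 (octal) → 1×4096 + 7×512 + 1×64 + 4×8 + 6 = 7782 (decimal)
Convert 六千零五十四 (Chinese numeral) → 6×1000 + 5×10 + 4 = 6054 (decimal)
Compute 7782 + 6054 = 13836
13836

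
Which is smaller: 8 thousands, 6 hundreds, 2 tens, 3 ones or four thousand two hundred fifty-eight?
Convert 8 thousands, 6 hundreds, 2 tens, 3 ones (place-value notation) → 8×1000 + 6×100 + 2×10 + 3 = 8623 (decimal)
Convert four thousand two hundred fifty-eight (English words) → 4×1000 + 2×100 + 58 = 4258 (decimal)
Compare 8623 vs 4258: smaller = 4258
4258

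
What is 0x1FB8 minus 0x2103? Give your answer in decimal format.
Convert 0x1FB8 (hexadecimal) → 1×4096 + 15×256 + 11×16 + 8 = 8120 (decimal)
Convert 0x2103 (hexadecimal) → 2×4096 + 1×256 + 3 = 8451 (decimal)
Compute 8120 - 8451 = -331
-331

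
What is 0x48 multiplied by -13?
Convert 0x48 (hexadecimal) → 4×16 + 8 = 72 (decimal)
Compute 72 × -13 = -936
-936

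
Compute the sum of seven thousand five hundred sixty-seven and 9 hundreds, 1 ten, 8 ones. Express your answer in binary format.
Convert seven thousand five hundred sixty-seven (English words) → 7×1000 + 5×100 + 67 = 7567 (decimal)
Convert 9 hundreds, 1 ten, 8 ones (place-value notation) → 9×100 + 1×10 + 8 = 918 (decimal)
Compute 7567 + 918 = 8485
Convert 8485 (decimal) → 8485 = 8192 + 256 + 32 + 4 + 1 → 0b10000100100101 (binary)
0b10000100100101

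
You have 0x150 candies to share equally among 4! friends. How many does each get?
Convert 0x150 (hexadecimal) → 1×256 + 5×16 = 336 (decimal)
Convert 4! (factorial) → 24 (decimal)
Compute 336 ÷ 24 = 14
14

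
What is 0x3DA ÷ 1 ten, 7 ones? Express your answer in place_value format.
Convert 0x3DA (hexadecimal) → 3×256 + 13×16 + 10 = 986 (decimal)
Convert 1 ten, 7 ones (place-value notation) → 1×10 + 7 = 17 (decimal)
Compute 986 ÷ 17 = 58
Convert 58 (decimal) → 58 = 5×10 + 8 → 5 tens, 8 ones (place-value notation)
5 tens, 8 ones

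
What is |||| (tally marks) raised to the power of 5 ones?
Convert |||| (tally marks) → 4 (decimal)
Convert 5 ones (place-value notation) → 5 (decimal)
Compute 4 ^ 5 = 1024
1024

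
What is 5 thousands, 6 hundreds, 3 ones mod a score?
Convert 5 thousands, 6 hundreds, 3 ones (place-value notation) → 5×1000 + 6×100 + 3 = 5603 (decimal)
Convert a score (colloquial) → 20 (decimal)
Compute 5603 mod 20 = 3
3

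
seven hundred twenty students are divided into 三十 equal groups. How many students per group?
Convert seven hundred twenty (English words) → 7×100 + 20 = 720 (decimal)
Convert 三十 (Chinese numeral) → 3×10 = 30 (decimal)
Compute 720 ÷ 30 = 24
24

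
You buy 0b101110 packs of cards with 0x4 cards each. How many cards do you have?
Convert 0x4 (hexadecimal) → 4 (decimal)
Convert 0b101110 (binary) → 32 + 8 + 4 + 2 = 46 (decimal)
Compute 4 × 46 = 184
184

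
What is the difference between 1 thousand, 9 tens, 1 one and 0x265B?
Convert 1 thousand, 9 tens, 1 one (place-value notation) → 1×1000 + 9×10 + 1 = 1091 (decimal)
Convert 0x265B (hexadecimal) → 2×4096 + 6×256 + 5×16 + 11 = 9819 (decimal)
Difference: |1091 - 9819| = 8728
8728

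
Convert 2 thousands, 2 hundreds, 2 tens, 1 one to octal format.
Convert 2 thousands, 2 hundreds, 2 tens, 1 one (place-value notation) → 2×1000 + 2×100 + 2×10 + 1 = 2221 (decimal)
Convert 2221 (decimal) → 2221 = 4×512 + 2×64 + 5×8 + 5 → 0o4255 (octal)
0o4255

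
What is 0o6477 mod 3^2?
Convert 0o6477 (octal) → 6×512 + 4×64 + 7×8 + 7 = 3391 (decimal)
Convert 3^2 (power) → 9 (decimal)
Compute 3391 mod 9 = 7
7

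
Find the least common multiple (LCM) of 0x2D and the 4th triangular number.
Convert 0x2D (hexadecimal) → 2×16 + 13 = 45 (decimal)
Convert the 4th triangular number (triangular index) → 4×5/2 = 10 (decimal)
Compute lcm(45, 10) = 90
90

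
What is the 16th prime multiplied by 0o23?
Convert the 16th prime (prime index) → 53 (decimal)
Convert 0o23 (octal) → 2×8 + 3 = 19 (decimal)
Compute 53 × 19 = 1007
1007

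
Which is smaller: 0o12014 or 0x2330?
Convert 0o12014 (octal) → 1×4096 + 2×512 + 1×8 + 4 = 5132 (decimal)
Convert 0x2330 (hexadecimal) → 2×4096 + 3×256 + 3×16 = 9008 (decimal)
Compare 5132 vs 9008: smaller = 5132
5132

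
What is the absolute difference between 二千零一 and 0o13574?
Convert 二千零一 (Chinese numeral) → 2×1000 + 1 = 2001 (decimal)
Convert 0o13574 (octal) → 1×4096 + 3×512 + 5×64 + 7×8 + 4 = 6012 (decimal)
Compute |2001 - 6012| = 4011
4011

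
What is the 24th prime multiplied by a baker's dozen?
Convert the 24th prime (prime index) → 89 (decimal)
Convert a baker's dozen (colloquial) → 13 (decimal)
Compute 89 × 13 = 1157
1157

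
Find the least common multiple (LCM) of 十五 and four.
Convert 十五 (Chinese numeral) → 1×10 + 5 = 15 (decimal)
Convert four (English words) → 4 (decimal)
Compute lcm(15, 4) = 60
60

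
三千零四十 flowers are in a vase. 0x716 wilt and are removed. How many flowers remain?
Convert 三千零四十 (Chinese numeral) → 3×1000 + 4×10 = 3040 (decimal)
Convert 0x716 (hexadecimal) → 7×256 + 1×16 + 6 = 1814 (decimal)
Compute 3040 - 1814 = 1226
1226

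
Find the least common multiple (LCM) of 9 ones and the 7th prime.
Convert 9 ones (place-value notation) → 9 (decimal)
Convert the 7th prime (prime index) → 17 (decimal)
Compute lcm(9, 17) = 153
153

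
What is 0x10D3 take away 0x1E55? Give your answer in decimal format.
Convert 0x10D3 (hexadecimal) → 1×4096 + 13×16 + 3 = 4307 (decimal)
Convert 0x1E55 (hexadecimal) → 1×4096 + 14×256 + 5×16 + 5 = 7765 (decimal)
Compute 4307 - 7765 = -3458
-3458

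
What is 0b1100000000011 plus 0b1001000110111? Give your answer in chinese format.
Convert 0b1100000000011 (binary) → 4096 + 2048 + 2 + 1 = 6147 (decimal)
Convert 0b1001000110111 (binary) → 4096 + 512 + 32 + 16 + 4 + 2 + 1 = 4663 (decimal)
Compute 6147 + 4663 = 10810
Convert 10810 (decimal) → 10810 = 1×10000 + 8×100 + 1×10 → 一万零八百一十 (Chinese numeral)
一万零八百一十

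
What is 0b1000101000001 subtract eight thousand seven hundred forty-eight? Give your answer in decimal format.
Convert 0b1000101000001 (binary) → 4096 + 256 + 64 + 1 = 4417 (decimal)
Convert eight thousand seven hundred forty-eight (English words) → 8×1000 + 7×100 + 48 = 8748 (decimal)
Compute 4417 - 8748 = -4331
-4331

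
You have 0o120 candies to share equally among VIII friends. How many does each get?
Convert 0o120 (octal) → 1×64 + 2×8 = 80 (decimal)
Convert VIII (Roman numeral) → 5 + 1 + 1 + 1 = 8 (decimal)
Compute 80 ÷ 8 = 10
10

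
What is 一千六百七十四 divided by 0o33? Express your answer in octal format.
Convert 一千六百七十四 (Chinese numeral) → 1×1000 + 6×100 + 7×10 + 4 = 1674 (decimal)
Convert 0o33 (octal) → 3×8 + 3 = 27 (decimal)
Compute 1674 ÷ 27 = 62
Convert 62 (decimal) → 62 = 7×8 + 6 → 0o76 (octal)
0o76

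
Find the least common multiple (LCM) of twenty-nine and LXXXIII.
Convert twenty-nine (English words) → 29 (decimal)
Convert LXXXIII (Roman numeral) → 50 + 10 + 10 + 10 + 1 + 1 + 1 = 83 (decimal)
Compute lcm(29, 83) = 2407
2407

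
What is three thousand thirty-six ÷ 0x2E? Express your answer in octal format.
Convert three thousand thirty-six (English words) → 3×1000 + 36 = 3036 (decimal)
Convert 0x2E (hexadecimal) → 2×16 + 14 = 46 (decimal)
Compute 3036 ÷ 46 = 66
Convert 66 (decimal) → 66 = 1×64 + 2 → 0o102 (octal)
0o102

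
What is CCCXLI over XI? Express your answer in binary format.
Convert CCCXLI (Roman numeral) → 100 + 100 + 100 + 40 + 1 = 341 (decimal)
Convert XI (Roman numeral) → 10 + 1 = 11 (decimal)
Compute 341 ÷ 11 = 31
Convert 31 (decimal) → 31 = 16 + 8 + 4 + 2 + 1 → 0b11111 (binary)
0b11111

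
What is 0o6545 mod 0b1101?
Convert 0o6545 (octal) → 6×512 + 5×64 + 4×8 + 5 = 3429 (decimal)
Convert 0b1101 (binary) → 8 + 4 + 1 = 13 (decimal)
Compute 3429 mod 13 = 10
10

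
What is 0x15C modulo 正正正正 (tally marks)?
Convert 0x15C (hexadecimal) → 1×256 + 5×16 + 12 = 348 (decimal)
Convert 正正正正 (tally marks) → 5 + 5 + 5 + 5 = 20 (decimal)
Compute 348 mod 20 = 8
8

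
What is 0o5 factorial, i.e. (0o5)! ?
Convert 0o5 (octal) → 5 (decimal)
Compute 5! = 120
120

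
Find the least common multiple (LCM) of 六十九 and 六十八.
Convert 六十九 (Chinese numeral) → 6×10 + 9 = 69 (decimal)
Convert 六十八 (Chinese numeral) → 6×10 + 8 = 68 (decimal)
Compute lcm(69, 68) = 4692
4692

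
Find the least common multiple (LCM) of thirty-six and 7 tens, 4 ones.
Convert thirty-six (English words) → 36 (decimal)
Convert 7 tens, 4 ones (place-value notation) → 7×10 + 4 = 74 (decimal)
Compute lcm(36, 74) = 1332
1332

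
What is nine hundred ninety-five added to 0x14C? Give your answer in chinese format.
Convert nine hundred ninety-five (English words) → 9×100 + 95 = 995 (decimal)
Convert 0x14C (hexadecimal) → 1×256 + 4×16 + 12 = 332 (decimal)
Compute 995 + 332 = 1327
Convert 1327 (decimal) → 1327 = 1×1000 + 3×100 + 2×10 + 7 → 一千三百二十七 (Chinese numeral)
一千三百二十七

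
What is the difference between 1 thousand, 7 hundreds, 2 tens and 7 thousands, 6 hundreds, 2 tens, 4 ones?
Convert 1 thousand, 7 hundreds, 2 tens (place-value notation) → 1×1000 + 7×100 + 2×10 = 1720 (decimal)
Convert 7 thousands, 6 hundreds, 2 tens, 4 ones (place-value notation) → 7×1000 + 6×100 + 2×10 + 4 = 7624 (decimal)
Difference: |1720 - 7624| = 5904
5904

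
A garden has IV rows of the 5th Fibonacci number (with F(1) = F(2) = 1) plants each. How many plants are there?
Convert the 5th Fibonacci number (with F(1) = F(2) = 1) (Fibonacci index) → 1, 1, 2, 3, 5 → 5 (decimal)
Convert IV (Roman numeral) → 4 (decimal)
Compute 5 × 4 = 20
20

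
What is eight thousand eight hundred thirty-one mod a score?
Convert eight thousand eight hundred thirty-one (English words) → 8×1000 + 8×100 + 31 = 8831 (decimal)
Convert a score (colloquial) → 20 (decimal)
Compute 8831 mod 20 = 11
11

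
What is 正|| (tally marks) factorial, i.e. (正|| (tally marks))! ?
Convert 正|| (tally marks) → 5 + 2 = 7 (decimal)
Compute 7! = 5040
5040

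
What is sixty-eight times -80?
Convert sixty-eight (English words) → 68 (decimal)
Compute 68 × -80 = -5440
-5440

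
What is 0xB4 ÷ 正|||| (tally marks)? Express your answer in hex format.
Convert 0xB4 (hexadecimal) → 11×16 + 4 = 180 (decimal)
Convert 正|||| (tally marks) → 5 + 4 = 9 (decimal)
Compute 180 ÷ 9 = 20
Convert 20 (decimal) → 20 = 1×16 + 4 → 0x14 (hexadecimal)
0x14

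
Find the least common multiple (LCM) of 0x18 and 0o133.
Convert 0x18 (hexadecimal) → 1×16 + 8 = 24 (decimal)
Convert 0o133 (octal) → 1×64 + 3×8 + 3 = 91 (decimal)
Compute lcm(24, 91) = 2184
2184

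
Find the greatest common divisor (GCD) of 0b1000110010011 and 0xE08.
Convert 0b1000110010011 (binary) → 4096 + 256 + 128 + 16 + 2 + 1 = 4499 (decimal)
Convert 0xE08 (hexadecimal) → 14×256 + 8 = 3592 (decimal)
Compute gcd(4499, 3592) = 1
1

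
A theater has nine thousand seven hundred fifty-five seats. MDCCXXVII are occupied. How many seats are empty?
Convert nine thousand seven hundred fifty-five (English words) → 9×1000 + 7×100 + 55 = 9755 (decimal)
Convert MDCCXXVII (Roman numeral) → 1000 + 500 + 100 + 100 + 10 + 10 + 5 + 1 + 1 = 1727 (decimal)
Compute 9755 - 1727 = 8028
8028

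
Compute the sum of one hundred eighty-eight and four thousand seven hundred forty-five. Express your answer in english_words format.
Convert one hundred eighty-eight (English words) → 1×100 + 88 = 188 (decimal)
Convert four thousand seven hundred forty-five (English words) → 4×1000 + 7×100 + 45 = 4745 (decimal)
Compute 188 + 4745 = 4933
Convert 4933 (decimal) → 4933 = 4×1000 + 9×100 + 33 → four thousand nine hundred thirty-three (English words)
four thousand nine hundred thirty-three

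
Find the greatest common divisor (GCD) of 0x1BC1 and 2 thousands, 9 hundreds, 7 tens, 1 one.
Convert 0x1BC1 (hexadecimal) → 1×4096 + 11×256 + 12×16 + 1 = 7105 (decimal)
Convert 2 thousands, 9 hundreds, 7 tens, 1 one (place-value notation) → 2×1000 + 9×100 + 7×10 + 1 = 2971 (decimal)
Compute gcd(7105, 2971) = 1
1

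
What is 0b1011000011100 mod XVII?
Convert 0b1011000011100 (binary) → 4096 + 1024 + 512 + 16 + 8 + 4 = 5660 (decimal)
Convert XVII (Roman numeral) → 10 + 5 + 1 + 1 = 17 (decimal)
Compute 5660 mod 17 = 16
16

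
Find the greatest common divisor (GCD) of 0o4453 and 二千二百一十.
Convert 0o4453 (octal) → 4×512 + 4×64 + 5×8 + 3 = 2347 (decimal)
Convert 二千二百一十 (Chinese numeral) → 2×1000 + 2×100 + 1×10 = 2210 (decimal)
Compute gcd(2347, 2210) = 1
1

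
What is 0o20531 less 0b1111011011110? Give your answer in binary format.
Convert 0o20531 (octal) → 2×4096 + 5×64 + 3×8 + 1 = 8537 (decimal)
Convert 0b1111011011110 (binary) → 4096 + 2048 + 1024 + 512 + 128 + 64 + 16 + 8 + 4 + 2 = 7902 (decimal)
Compute 8537 - 7902 = 635
Convert 635 (decimal) → 635 = 512 + 64 + 32 + 16 + 8 + 2 + 1 → 0b1001111011 (binary)
0b1001111011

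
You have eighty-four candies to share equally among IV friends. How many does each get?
Convert eighty-four (English words) → 84 (decimal)
Convert IV (Roman numeral) → 4 (decimal)
Compute 84 ÷ 4 = 21
21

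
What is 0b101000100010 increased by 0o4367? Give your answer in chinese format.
Convert 0b101000100010 (binary) → 2048 + 512 + 32 + 2 = 2594 (decimal)
Convert 0o4367 (octal) → 4×512 + 3×64 + 6×8 + 7 = 2295 (decimal)
Compute 2594 + 2295 = 4889
Convert 4889 (decimal) → 4889 = 4×1000 + 8×100 + 8×10 + 9 → 四千八百八十九 (Chinese numeral)
四千八百八十九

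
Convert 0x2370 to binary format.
Convert 0x2370 (hexadecimal) → 2×4096 + 3×256 + 7×16 = 9072 (decimal)
Convert 9072 (decimal) → 9072 = 8192 + 512 + 256 + 64 + 32 + 16 → 0b10001101110000 (binary)
0b10001101110000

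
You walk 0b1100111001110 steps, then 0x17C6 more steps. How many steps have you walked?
Convert 0b1100111001110 (binary) → 4096 + 2048 + 256 + 128 + 64 + 8 + 4 + 2 = 6606 (decimal)
Convert 0x17C6 (hexadecimal) → 1×4096 + 7×256 + 12×16 + 6 = 6086 (decimal)
Compute 6606 + 6086 = 12692
12692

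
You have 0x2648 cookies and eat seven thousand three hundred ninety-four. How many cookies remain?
Convert 0x2648 (hexadecimal) → 2×4096 + 6×256 + 4×16 + 8 = 9800 (decimal)
Convert seven thousand three hundred ninety-four (English words) → 7×1000 + 3×100 + 94 = 7394 (decimal)
Compute 9800 - 7394 = 2406
2406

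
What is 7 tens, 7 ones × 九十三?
Convert 7 tens, 7 ones (place-value notation) → 7×10 + 7 = 77 (decimal)
Convert 九十三 (Chinese numeral) → 9×10 + 3 = 93 (decimal)
Compute 77 × 93 = 7161
7161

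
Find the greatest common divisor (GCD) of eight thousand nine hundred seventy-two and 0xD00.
Convert eight thousand nine hundred seventy-two (English words) → 8×1000 + 9×100 + 72 = 8972 (decimal)
Convert 0xD00 (hexadecimal) → 13×256 = 3328 (decimal)
Compute gcd(8972, 3328) = 4
4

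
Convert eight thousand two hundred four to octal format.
Convert eight thousand two hundred four (English words) → 8×1000 + 2×100 + 4 = 8204 (decimal)
Convert 8204 (decimal) → 8204 = 2×4096 + 1×8 + 4 → 0o20014 (octal)
0o20014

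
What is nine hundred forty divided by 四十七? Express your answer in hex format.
Convert nine hundred forty (English words) → 9×100 + 40 = 940 (decimal)
Convert 四十七 (Chinese numeral) → 4×10 + 7 = 47 (decimal)
Compute 940 ÷ 47 = 20
Convert 20 (decimal) → 20 = 1×16 + 4 → 0x14 (hexadecimal)
0x14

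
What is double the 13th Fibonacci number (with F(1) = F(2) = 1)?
The 13th Fibonacci number (with F(1) = F(2) = 1): 1, 1, 2, 3, 5, 8, 13, 21, 34, 55, 89, 144, 233 → 233
Compute 233 × 2 = 466
466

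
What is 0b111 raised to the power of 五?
Convert 0b111 (binary) → 4 + 2 + 1 = 7 (decimal)
Convert 五 (Chinese numeral) → 5 (decimal)
Compute 7 ^ 5 = 16807
16807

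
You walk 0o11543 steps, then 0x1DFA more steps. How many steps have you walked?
Convert 0o11543 (octal) → 1×4096 + 1×512 + 5×64 + 4×8 + 3 = 4963 (decimal)
Convert 0x1DFA (hexadecimal) → 1×4096 + 13×256 + 15×16 + 10 = 7674 (decimal)
Compute 4963 + 7674 = 12637
12637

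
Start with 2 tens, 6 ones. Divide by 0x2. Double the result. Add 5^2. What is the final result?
Convert 2 tens, 6 ones (place-value notation) → 2×10 + 6 = 26 (decimal)
Start: 26
Convert 0x2 (hexadecimal) → 2 (decimal)
26 ÷ 2 = 13
13 × 2 = 26
Convert 5^2 (power) → 25 (decimal)
26 + 25 = 51
51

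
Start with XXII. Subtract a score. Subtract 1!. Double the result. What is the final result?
Convert XXII (Roman numeral) → 10 + 10 + 1 + 1 = 22 (decimal)
Start: 22
Convert a score (colloquial) → 20 (decimal)
22 - 20 = 2
Convert 1! (factorial) → 1 (decimal)
2 - 1 = 1
1 × 2 = 2
2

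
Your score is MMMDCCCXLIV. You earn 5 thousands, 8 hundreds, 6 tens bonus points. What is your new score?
Convert MMMDCCCXLIV (Roman numeral) → 1000 + 1000 + 1000 + 500 + 100 + 100 + 100 + 40 + 4 = 3844 (decimal)
Convert 5 thousands, 8 hundreds, 6 tens (place-value notation) → 5×1000 + 8×100 + 6×10 = 5860 (decimal)
Compute 3844 + 5860 = 9704
9704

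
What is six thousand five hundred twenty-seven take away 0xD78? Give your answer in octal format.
Convert six thousand five hundred twenty-seven (English words) → 6×1000 + 5×100 + 27 = 6527 (decimal)
Convert 0xD78 (hexadecimal) → 13×256 + 7×16 + 8 = 3448 (decimal)
Compute 6527 - 3448 = 3079
Convert 3079 (decimal) → 3079 = 6×512 + 7 → 0o6007 (octal)
0o6007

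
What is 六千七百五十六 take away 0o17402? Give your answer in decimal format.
Convert 六千七百五十六 (Chinese numeral) → 6×1000 + 7×100 + 5×10 + 6 = 6756 (decimal)
Convert 0o17402 (octal) → 1×4096 + 7×512 + 4×64 + 2 = 7938 (decimal)
Compute 6756 - 7938 = -1182
-1182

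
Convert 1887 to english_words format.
Convert 1887 (decimal) → 1887 = 1×1000 + 8×100 + 87 → one thousand eight hundred eighty-seven (English words)
one thousand eight hundred eighty-seven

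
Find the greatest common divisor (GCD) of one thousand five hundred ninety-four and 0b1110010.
Convert one thousand five hundred ninety-four (English words) → 1×1000 + 5×100 + 94 = 1594 (decimal)
Convert 0b1110010 (binary) → 64 + 32 + 16 + 2 = 114 (decimal)
Compute gcd(1594, 114) = 2
2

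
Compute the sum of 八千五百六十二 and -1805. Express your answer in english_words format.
Convert 八千五百六十二 (Chinese numeral) → 8×1000 + 5×100 + 6×10 + 2 = 8562 (decimal)
Compute 8562 + -1805 = 6757
Convert 6757 (decimal) → 6757 = 6×1000 + 7×100 + 57 → six thousand seven hundred fifty-seven (English words)
six thousand seven hundred fifty-seven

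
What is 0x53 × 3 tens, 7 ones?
Convert 0x53 (hexadecimal) → 5×16 + 3 = 83 (decimal)
Convert 3 tens, 7 ones (place-value notation) → 3×10 + 7 = 37 (decimal)
Compute 83 × 37 = 3071
3071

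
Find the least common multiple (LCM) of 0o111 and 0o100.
Convert 0o111 (octal) → 1×64 + 1×8 + 1 = 73 (decimal)
Convert 0o100 (octal) → 1×64 = 64 (decimal)
Compute lcm(73, 64) = 4672
4672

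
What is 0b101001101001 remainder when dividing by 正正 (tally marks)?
Convert 0b101001101001 (binary) → 2048 + 512 + 64 + 32 + 8 + 1 = 2665 (decimal)
Convert 正正 (tally marks) → 5 + 5 = 10 (decimal)
Compute 2665 mod 10 = 5
5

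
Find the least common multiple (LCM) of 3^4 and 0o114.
Convert 3^4 (power) → 81 (decimal)
Convert 0o114 (octal) → 1×64 + 1×8 + 4 = 76 (decimal)
Compute lcm(81, 76) = 6156
6156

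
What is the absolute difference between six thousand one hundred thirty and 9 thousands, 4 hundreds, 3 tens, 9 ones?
Convert six thousand one hundred thirty (English words) → 6×1000 + 1×100 + 30 = 6130 (decimal)
Convert 9 thousands, 4 hundreds, 3 tens, 9 ones (place-value notation) → 9×1000 + 4×100 + 3×10 + 9 = 9439 (decimal)
Compute |6130 - 9439| = 3309
3309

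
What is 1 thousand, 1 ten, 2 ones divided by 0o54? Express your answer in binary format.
Convert 1 thousand, 1 ten, 2 ones (place-value notation) → 1×1000 + 1×10 + 2 = 1012 (decimal)
Convert 0o54 (octal) → 5×8 + 4 = 44 (decimal)
Compute 1012 ÷ 44 = 23
Convert 23 (decimal) → 23 = 16 + 4 + 2 + 1 → 0b10111 (binary)
0b10111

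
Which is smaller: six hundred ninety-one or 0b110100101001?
Convert six hundred ninety-one (English words) → 6×100 + 91 = 691 (decimal)
Convert 0b110100101001 (binary) → 2048 + 1024 + 256 + 32 + 8 + 1 = 3369 (decimal)
Compare 691 vs 3369: smaller = 691
691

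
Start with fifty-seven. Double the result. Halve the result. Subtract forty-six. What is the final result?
Convert fifty-seven (English words) → 57 (decimal)
Start: 57
57 × 2 = 114
114 ÷ 2 = 57
Convert forty-six (English words) → 46 (decimal)
57 - 46 = 11
11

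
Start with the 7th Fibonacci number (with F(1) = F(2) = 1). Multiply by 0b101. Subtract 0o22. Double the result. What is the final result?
Convert the 7th Fibonacci number (with F(1) = F(2) = 1) (Fibonacci index) → 1, 1, 2, 3, 5, 8, 13 → 13 (decimal)
Start: 13
Convert 0b101 (binary) → 4 + 1 = 5 (decimal)
13 × 5 = 65
Convert 0o22 (octal) → 2×8 + 2 = 18 (decimal)
65 - 18 = 47
47 × 2 = 94
94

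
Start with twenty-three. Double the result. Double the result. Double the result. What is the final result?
Convert twenty-three (English words) → 23 (decimal)
Start: 23
23 × 2 = 46
46 × 2 = 92
92 × 2 = 184
184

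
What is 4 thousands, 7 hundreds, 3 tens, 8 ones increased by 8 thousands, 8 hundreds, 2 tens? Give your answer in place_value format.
Convert 4 thousands, 7 hundreds, 3 tens, 8 ones (place-value notation) → 4×1000 + 7×100 + 3×10 + 8 = 4738 (decimal)
Convert 8 thousands, 8 hundreds, 2 tens (place-value notation) → 8×1000 + 8×100 + 2×10 = 8820 (decimal)
Compute 4738 + 8820 = 13558
Convert 13558 (decimal) → 13558 = 13×1000 + 5×100 + 5×10 + 8 → 13 thousands, 5 hundreds, 5 tens, 8 ones (place-value notation)
13 thousands, 5 hundreds, 5 tens, 8 ones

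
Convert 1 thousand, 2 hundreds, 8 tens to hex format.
Convert 1 thousand, 2 hundreds, 8 tens (place-value notation) → 1×1000 + 2×100 + 8×10 = 1280 (decimal)
Convert 1280 (decimal) → 1280 = 5×256 → 0x500 (hexadecimal)
0x500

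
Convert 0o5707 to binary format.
Convert 0o5707 (octal) → 5×512 + 7×64 + 7 = 3015 (decimal)
Convert 3015 (decimal) → 3015 = 2048 + 512 + 256 + 128 + 64 + 4 + 2 + 1 → 0b101111000111 (binary)
0b101111000111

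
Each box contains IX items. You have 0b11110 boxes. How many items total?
Convert IX (Roman numeral) → 9 (decimal)
Convert 0b11110 (binary) → 16 + 8 + 4 + 2 = 30 (decimal)
Compute 9 × 30 = 270
270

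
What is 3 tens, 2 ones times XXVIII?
Convert 3 tens, 2 ones (place-value notation) → 3×10 + 2 = 32 (decimal)
Convert XXVIII (Roman numeral) → 10 + 10 + 5 + 1 + 1 + 1 = 28 (decimal)
Compute 32 × 28 = 896
896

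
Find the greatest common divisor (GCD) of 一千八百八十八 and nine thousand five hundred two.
Convert 一千八百八十八 (Chinese numeral) → 1×1000 + 8×100 + 8×10 + 8 = 1888 (decimal)
Convert nine thousand five hundred two (English words) → 9×1000 + 5×100 + 2 = 9502 (decimal)
Compute gcd(1888, 9502) = 2
2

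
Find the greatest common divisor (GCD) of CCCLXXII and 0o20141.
Convert CCCLXXII (Roman numeral) → 100 + 100 + 100 + 50 + 10 + 10 + 1 + 1 = 372 (decimal)
Convert 0o20141 (octal) → 2×4096 + 1×64 + 4×8 + 1 = 8289 (decimal)
Compute gcd(372, 8289) = 3
3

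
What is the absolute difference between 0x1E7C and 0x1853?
Convert 0x1E7C (hexadecimal) → 1×4096 + 14×256 + 7×16 + 12 = 7804 (decimal)
Convert 0x1853 (hexadecimal) → 1×4096 + 8×256 + 5×16 + 3 = 6227 (decimal)
Compute |7804 - 6227| = 1577
1577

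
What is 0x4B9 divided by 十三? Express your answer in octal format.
Convert 0x4B9 (hexadecimal) → 4×256 + 11×16 + 9 = 1209 (decimal)
Convert 十三 (Chinese numeral) → 1×10 + 3 = 13 (decimal)
Compute 1209 ÷ 13 = 93
Convert 93 (decimal) → 93 = 1×64 + 3×8 + 5 → 0o135 (octal)
0o135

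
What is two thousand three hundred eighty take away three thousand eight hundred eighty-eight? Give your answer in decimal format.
Convert two thousand three hundred eighty (English words) → 2×1000 + 3×100 + 80 = 2380 (decimal)
Convert three thousand eight hundred eighty-eight (English words) → 3×1000 + 8×100 + 88 = 3888 (decimal)
Compute 2380 - 3888 = -1508
-1508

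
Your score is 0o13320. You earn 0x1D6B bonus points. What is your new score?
Convert 0o13320 (octal) → 1×4096 + 3×512 + 3×64 + 2×8 = 5840 (decimal)
Convert 0x1D6B (hexadecimal) → 1×4096 + 13×256 + 6×16 + 11 = 7531 (decimal)
Compute 5840 + 7531 = 13371
13371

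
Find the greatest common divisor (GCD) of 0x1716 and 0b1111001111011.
Convert 0x1716 (hexadecimal) → 1×4096 + 7×256 + 1×16 + 6 = 5910 (decimal)
Convert 0b1111001111011 (binary) → 4096 + 2048 + 1024 + 512 + 64 + 32 + 16 + 8 + 2 + 1 = 7803 (decimal)
Compute gcd(5910, 7803) = 3
3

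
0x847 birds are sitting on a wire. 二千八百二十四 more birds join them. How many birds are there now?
Convert 0x847 (hexadecimal) → 8×256 + 4×16 + 7 = 2119 (decimal)
Convert 二千八百二十四 (Chinese numeral) → 2×1000 + 8×100 + 2×10 + 4 = 2824 (decimal)
Compute 2119 + 2824 = 4943
4943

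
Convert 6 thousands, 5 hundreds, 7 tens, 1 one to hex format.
Convert 6 thousands, 5 hundreds, 7 tens, 1 one (place-value notation) → 6×1000 + 5×100 + 7×10 + 1 = 6571 (decimal)
Convert 6571 (decimal) → 6571 = 1×4096 + 9×256 + 10×16 + 11 → 0x19AB (hexadecimal)
0x19AB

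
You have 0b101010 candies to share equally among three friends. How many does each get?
Convert 0b101010 (binary) → 32 + 8 + 2 = 42 (decimal)
Convert three (English words) → 3 (decimal)
Compute 42 ÷ 3 = 14
14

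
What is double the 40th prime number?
The 40th prime number = 173
Compute 173 × 2 = 346
346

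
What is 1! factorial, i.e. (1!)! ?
Convert 1! (factorial) → 1 (decimal)
Compute 1! = 1
1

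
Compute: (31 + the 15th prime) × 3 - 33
Convert the 15th prime (prime index) → 47 (decimal)
Expression in decimal: (31 + 47) × 3 - 33
Parentheses first: 31 + 47 = 78
Multiply: 78 × 3 = 234
Subtract: 234 - 33 = 201
201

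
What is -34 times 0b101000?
Convert 0b101000 (binary) → 32 + 8 = 40 (decimal)
Compute -34 × 40 = -1360
-1360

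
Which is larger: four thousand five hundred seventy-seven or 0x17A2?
Convert four thousand five hundred seventy-seven (English words) → 4×1000 + 5×100 + 77 = 4577 (decimal)
Convert 0x17A2 (hexadecimal) → 1×4096 + 7×256 + 10×16 + 2 = 6050 (decimal)
Compare 4577 vs 6050: larger = 6050
6050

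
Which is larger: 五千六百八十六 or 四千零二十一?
Convert 五千六百八十六 (Chinese numeral) → 5×1000 + 6×100 + 8×10 + 6 = 5686 (decimal)
Convert 四千零二十一 (Chinese numeral) → 4×1000 + 2×10 + 1 = 4021 (decimal)
Compare 5686 vs 4021: larger = 5686
5686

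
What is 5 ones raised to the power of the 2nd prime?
Convert 5 ones (place-value notation) → 5 (decimal)
Convert the 2nd prime (prime index) → 3 (decimal)
Compute 5 ^ 3 = 125
125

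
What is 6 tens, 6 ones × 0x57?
Convert 6 tens, 6 ones (place-value notation) → 6×10 + 6 = 66 (decimal)
Convert 0x57 (hexadecimal) → 5×16 + 7 = 87 (decimal)
Compute 66 × 87 = 5742
5742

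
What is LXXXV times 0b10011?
Convert LXXXV (Roman numeral) → 50 + 10 + 10 + 10 + 5 = 85 (decimal)
Convert 0b10011 (binary) → 16 + 2 + 1 = 19 (decimal)
Compute 85 × 19 = 1615
1615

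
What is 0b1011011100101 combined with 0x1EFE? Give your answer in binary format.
Convert 0b1011011100101 (binary) → 4096 + 1024 + 512 + 128 + 64 + 32 + 4 + 1 = 5861 (decimal)
Convert 0x1EFE (hexadecimal) → 1×4096 + 14×256 + 15×16 + 14 = 7934 (decimal)
Compute 5861 + 7934 = 13795
Convert 13795 (decimal) → 13795 = 8192 + 4096 + 1024 + 256 + 128 + 64 + 32 + 2 + 1 → 0b11010111100011 (binary)
0b11010111100011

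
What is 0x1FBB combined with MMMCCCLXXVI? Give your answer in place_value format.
Convert 0x1FBB (hexadecimal) → 1×4096 + 15×256 + 11×16 + 11 = 8123 (decimal)
Convert MMMCCCLXXVI (Roman numeral) → 1000 + 1000 + 1000 + 100 + 100 + 100 + 50 + 10 + 10 + 5 + 1 = 3376 (decimal)
Compute 8123 + 3376 = 11499
Convert 11499 (decimal) → 11499 = 11×1000 + 4×100 + 9×10 + 9 → 11 thousands, 4 hundreds, 9 tens, 9 ones (place-value notation)
11 thousands, 4 hundreds, 9 tens, 9 ones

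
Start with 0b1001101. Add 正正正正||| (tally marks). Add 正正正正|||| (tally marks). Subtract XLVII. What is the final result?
Convert 0b1001101 (binary) → 64 + 8 + 4 + 1 = 77 (decimal)
Start: 77
Convert 正正正正||| (tally marks) → 5 + 5 + 5 + 5 + 3 = 23 (decimal)
77 + 23 = 100
Convert 正正正正|||| (tally marks) → 5 + 5 + 5 + 5 + 4 = 24 (decimal)
100 + 24 = 124
Convert XLVII (Roman numeral) → 40 + 5 + 1 + 1 = 47 (decimal)
124 - 47 = 77
77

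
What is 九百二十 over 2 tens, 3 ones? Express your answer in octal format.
Convert 九百二十 (Chinese numeral) → 9×100 + 2×10 = 920 (decimal)
Convert 2 tens, 3 ones (place-value notation) → 2×10 + 3 = 23 (decimal)
Compute 920 ÷ 23 = 40
Convert 40 (decimal) → 40 = 5×8 → 0o50 (octal)
0o50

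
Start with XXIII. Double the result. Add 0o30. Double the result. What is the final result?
Convert XXIII (Roman numeral) → 10 + 10 + 1 + 1 + 1 = 23 (decimal)
Start: 23
23 × 2 = 46
Convert 0o30 (octal) → 3×8 = 24 (decimal)
46 + 24 = 70
70 × 2 = 140
140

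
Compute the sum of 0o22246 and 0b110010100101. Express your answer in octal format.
Convert 0o22246 (octal) → 2×4096 + 2×512 + 2×64 + 4×8 + 6 = 9382 (decimal)
Convert 0b110010100101 (binary) → 2048 + 1024 + 128 + 32 + 4 + 1 = 3237 (decimal)
Compute 9382 + 3237 = 12619
Convert 12619 (decimal) → 12619 = 3×4096 + 5×64 + 1×8 + 3 → 0o30513 (octal)
0o30513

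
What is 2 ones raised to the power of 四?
Convert 2 ones (place-value notation) → 2 (decimal)
Convert 四 (Chinese numeral) → 4 (decimal)
Compute 2 ^ 4 = 16
16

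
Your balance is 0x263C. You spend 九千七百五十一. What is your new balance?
Convert 0x263C (hexadecimal) → 2×4096 + 6×256 + 3×16 + 12 = 9788 (decimal)
Convert 九千七百五十一 (Chinese numeral) → 9×1000 + 7×100 + 5×10 + 1 = 9751 (decimal)
Compute 9788 - 9751 = 37
37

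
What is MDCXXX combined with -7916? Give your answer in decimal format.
Convert MDCXXX (Roman numeral) → 1000 + 500 + 100 + 10 + 10 + 10 = 1630 (decimal)
Compute 1630 + -7916 = -6286
-6286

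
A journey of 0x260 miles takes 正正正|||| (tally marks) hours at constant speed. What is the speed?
Convert 0x260 (hexadecimal) → 2×256 + 6×16 = 608 (decimal)
Convert 正正正|||| (tally marks) → 5 + 5 + 5 + 4 = 19 (decimal)
Compute 608 ÷ 19 = 32
32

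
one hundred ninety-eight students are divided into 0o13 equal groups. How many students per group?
Convert one hundred ninety-eight (English words) → 1×100 + 98 = 198 (decimal)
Convert 0o13 (octal) → 1×8 + 3 = 11 (decimal)
Compute 198 ÷ 11 = 18
18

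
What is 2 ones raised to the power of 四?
Convert 2 ones (place-value notation) → 2 (decimal)
Convert 四 (Chinese numeral) → 4 (decimal)
Compute 2 ^ 4 = 16
16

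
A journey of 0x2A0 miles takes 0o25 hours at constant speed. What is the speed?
Convert 0x2A0 (hexadecimal) → 2×256 + 10×16 = 672 (decimal)
Convert 0o25 (octal) → 2×8 + 5 = 21 (decimal)
Compute 672 ÷ 21 = 32
32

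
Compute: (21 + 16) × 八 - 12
Convert 八 (Chinese numeral) → 8 (decimal)
Expression in decimal: (21 + 16) × 8 - 12
Parentheses first: 21 + 16 = 37
Multiply: 37 × 8 = 296
Subtract: 296 - 12 = 284
284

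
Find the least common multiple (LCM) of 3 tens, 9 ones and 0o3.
Convert 3 tens, 9 ones (place-value notation) → 3×10 + 9 = 39 (decimal)
Convert 0o3 (octal) → 3 (decimal)
Compute lcm(39, 3) = 39
39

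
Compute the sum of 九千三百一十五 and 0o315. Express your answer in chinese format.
Convert 九千三百一十五 (Chinese numeral) → 9×1000 + 3×100 + 1×10 + 5 = 9315 (decimal)
Convert 0o315 (octal) → 3×64 + 1×8 + 5 = 205 (decimal)
Compute 9315 + 205 = 9520
Convert 9520 (decimal) → 9520 = 9×1000 + 5×100 + 2×10 → 九千五百二十 (Chinese numeral)
九千五百二十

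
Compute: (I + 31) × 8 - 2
Convert I (Roman numeral) → 1 (decimal)
Expression in decimal: (1 + 31) × 8 - 2
Parentheses first: 1 + 31 = 32
Multiply: 32 × 8 = 256
Subtract: 256 - 2 = 254
254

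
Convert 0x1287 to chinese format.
Convert 0x1287 (hexadecimal) → 1×4096 + 2×256 + 8×16 + 7 = 4743 (decimal)
Convert 4743 (decimal) → 4743 = 4×1000 + 7×100 + 4×10 + 3 → 四千七百四十三 (Chinese numeral)
四千七百四十三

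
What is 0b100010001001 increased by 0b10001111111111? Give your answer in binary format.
Convert 0b100010001001 (binary) → 2048 + 128 + 8 + 1 = 2185 (decimal)
Convert 0b10001111111111 (binary) → 8192 + 512 + 256 + 128 + 64 + 32 + 16 + 8 + 4 + 2 + 1 = 9215 (decimal)
Compute 2185 + 9215 = 11400
Convert 11400 (decimal) → 11400 = 8192 + 2048 + 1024 + 128 + 8 → 0b10110010001000 (binary)
0b10110010001000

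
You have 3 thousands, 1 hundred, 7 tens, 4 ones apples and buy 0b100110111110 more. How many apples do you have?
Convert 3 thousands, 1 hundred, 7 tens, 4 ones (place-value notation) → 3×1000 + 1×100 + 7×10 + 4 = 3174 (decimal)
Convert 0b100110111110 (binary) → 2048 + 256 + 128 + 32 + 16 + 8 + 4 + 2 = 2494 (decimal)
Compute 3174 + 2494 = 5668
5668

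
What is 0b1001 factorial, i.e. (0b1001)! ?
Convert 0b1001 (binary) → 8 + 1 = 9 (decimal)
Compute 9! = 362880
362880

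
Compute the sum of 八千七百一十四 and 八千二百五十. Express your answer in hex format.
Convert 八千七百一十四 (Chinese numeral) → 8×1000 + 7×100 + 1×10 + 4 = 8714 (decimal)
Convert 八千二百五十 (Chinese numeral) → 8×1000 + 2×100 + 5×10 = 8250 (decimal)
Compute 8714 + 8250 = 16964
Convert 16964 (decimal) → 16964 = 4×4096 + 2×256 + 4×16 + 4 → 0x4244 (hexadecimal)
0x4244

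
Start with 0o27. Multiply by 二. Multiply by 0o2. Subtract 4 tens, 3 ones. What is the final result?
Convert 0o27 (octal) → 2×8 + 7 = 23 (decimal)
Start: 23
Convert 二 (Chinese numeral) → 2 (decimal)
23 × 2 = 46
Convert 0o2 (octal) → 2 (decimal)
46 × 2 = 92
Convert 4 tens, 3 ones (place-value notation) → 4×10 + 3 = 43 (decimal)
92 - 43 = 49
49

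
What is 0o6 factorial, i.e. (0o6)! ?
Convert 0o6 (octal) → 6 (decimal)
Compute 6! = 720
720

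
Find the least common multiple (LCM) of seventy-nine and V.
Convert seventy-nine (English words) → 79 (decimal)
Convert V (Roman numeral) → 5 (decimal)
Compute lcm(79, 5) = 395
395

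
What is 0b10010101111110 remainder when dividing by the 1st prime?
Convert 0b10010101111110 (binary) → 8192 + 1024 + 256 + 64 + 32 + 16 + 8 + 4 + 2 = 9598 (decimal)
Convert the 1st prime (prime index) → 2 (decimal)
Compute 9598 mod 2 = 0
0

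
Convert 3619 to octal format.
Convert 3619 (decimal) → 3619 = 7×512 + 4×8 + 3 → 0o7043 (octal)
0o7043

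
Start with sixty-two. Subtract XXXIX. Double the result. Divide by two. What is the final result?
Convert sixty-two (English words) → 62 (decimal)
Start: 62
Convert XXXIX (Roman numeral) → 10 + 10 + 10 + 9 = 39 (decimal)
62 - 39 = 23
23 × 2 = 46
Convert two (English words) → 2 (decimal)
46 ÷ 2 = 23
23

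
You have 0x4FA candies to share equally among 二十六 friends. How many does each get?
Convert 0x4FA (hexadecimal) → 4×256 + 15×16 + 10 = 1274 (decimal)
Convert 二十六 (Chinese numeral) → 2×10 + 6 = 26 (decimal)
Compute 1274 ÷ 26 = 49
49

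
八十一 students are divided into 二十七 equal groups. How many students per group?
Convert 八十一 (Chinese numeral) → 8×10 + 1 = 81 (decimal)
Convert 二十七 (Chinese numeral) → 2×10 + 7 = 27 (decimal)
Compute 81 ÷ 27 = 3
3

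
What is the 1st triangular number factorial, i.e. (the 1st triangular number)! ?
Convert the 1st triangular number (triangular index) → 1×2/2 = 1 (decimal)
Compute 1! = 1
1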